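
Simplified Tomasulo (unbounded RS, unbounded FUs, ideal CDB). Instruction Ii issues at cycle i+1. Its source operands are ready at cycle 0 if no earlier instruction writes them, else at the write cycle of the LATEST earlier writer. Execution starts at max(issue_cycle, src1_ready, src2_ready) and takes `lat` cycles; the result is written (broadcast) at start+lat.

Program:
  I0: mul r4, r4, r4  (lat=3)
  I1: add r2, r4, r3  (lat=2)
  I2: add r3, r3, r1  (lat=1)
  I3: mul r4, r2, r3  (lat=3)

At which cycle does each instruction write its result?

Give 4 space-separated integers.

I0 mul r4: issue@1 deps=(None,None) exec_start@1 write@4
I1 add r2: issue@2 deps=(0,None) exec_start@4 write@6
I2 add r3: issue@3 deps=(None,None) exec_start@3 write@4
I3 mul r4: issue@4 deps=(1,2) exec_start@6 write@9

Answer: 4 6 4 9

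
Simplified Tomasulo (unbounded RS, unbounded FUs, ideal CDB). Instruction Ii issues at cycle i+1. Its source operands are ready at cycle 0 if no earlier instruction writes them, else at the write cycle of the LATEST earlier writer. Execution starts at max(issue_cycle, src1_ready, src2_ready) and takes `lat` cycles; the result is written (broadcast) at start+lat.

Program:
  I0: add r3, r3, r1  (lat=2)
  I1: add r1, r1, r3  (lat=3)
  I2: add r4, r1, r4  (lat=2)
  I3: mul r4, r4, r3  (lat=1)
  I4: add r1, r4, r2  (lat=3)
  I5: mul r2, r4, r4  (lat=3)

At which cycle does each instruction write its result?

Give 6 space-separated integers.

Answer: 3 6 8 9 12 12

Derivation:
I0 add r3: issue@1 deps=(None,None) exec_start@1 write@3
I1 add r1: issue@2 deps=(None,0) exec_start@3 write@6
I2 add r4: issue@3 deps=(1,None) exec_start@6 write@8
I3 mul r4: issue@4 deps=(2,0) exec_start@8 write@9
I4 add r1: issue@5 deps=(3,None) exec_start@9 write@12
I5 mul r2: issue@6 deps=(3,3) exec_start@9 write@12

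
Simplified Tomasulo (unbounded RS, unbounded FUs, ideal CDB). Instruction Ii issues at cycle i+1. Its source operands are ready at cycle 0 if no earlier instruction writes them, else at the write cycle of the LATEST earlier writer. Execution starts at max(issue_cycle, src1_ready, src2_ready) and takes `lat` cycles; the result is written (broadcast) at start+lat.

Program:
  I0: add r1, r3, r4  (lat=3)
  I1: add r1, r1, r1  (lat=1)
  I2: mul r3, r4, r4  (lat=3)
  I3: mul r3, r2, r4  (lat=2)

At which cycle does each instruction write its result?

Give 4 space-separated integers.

Answer: 4 5 6 6

Derivation:
I0 add r1: issue@1 deps=(None,None) exec_start@1 write@4
I1 add r1: issue@2 deps=(0,0) exec_start@4 write@5
I2 mul r3: issue@3 deps=(None,None) exec_start@3 write@6
I3 mul r3: issue@4 deps=(None,None) exec_start@4 write@6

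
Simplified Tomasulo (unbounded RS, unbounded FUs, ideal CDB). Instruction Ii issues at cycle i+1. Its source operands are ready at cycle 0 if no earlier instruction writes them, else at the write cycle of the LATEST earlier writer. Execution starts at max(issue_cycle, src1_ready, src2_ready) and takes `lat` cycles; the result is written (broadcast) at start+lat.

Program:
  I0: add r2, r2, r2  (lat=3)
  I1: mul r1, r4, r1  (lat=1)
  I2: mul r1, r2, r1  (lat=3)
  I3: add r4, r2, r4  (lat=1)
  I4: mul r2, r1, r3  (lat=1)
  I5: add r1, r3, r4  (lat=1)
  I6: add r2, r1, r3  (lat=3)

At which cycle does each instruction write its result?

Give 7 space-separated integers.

Answer: 4 3 7 5 8 7 10

Derivation:
I0 add r2: issue@1 deps=(None,None) exec_start@1 write@4
I1 mul r1: issue@2 deps=(None,None) exec_start@2 write@3
I2 mul r1: issue@3 deps=(0,1) exec_start@4 write@7
I3 add r4: issue@4 deps=(0,None) exec_start@4 write@5
I4 mul r2: issue@5 deps=(2,None) exec_start@7 write@8
I5 add r1: issue@6 deps=(None,3) exec_start@6 write@7
I6 add r2: issue@7 deps=(5,None) exec_start@7 write@10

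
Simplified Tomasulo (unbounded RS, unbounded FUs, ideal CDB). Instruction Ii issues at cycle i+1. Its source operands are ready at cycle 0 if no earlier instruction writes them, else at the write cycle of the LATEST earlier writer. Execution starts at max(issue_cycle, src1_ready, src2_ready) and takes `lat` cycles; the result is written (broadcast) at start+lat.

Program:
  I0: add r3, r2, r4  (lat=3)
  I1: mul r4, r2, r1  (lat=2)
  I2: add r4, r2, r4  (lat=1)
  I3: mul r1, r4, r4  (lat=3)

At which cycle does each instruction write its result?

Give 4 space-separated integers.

I0 add r3: issue@1 deps=(None,None) exec_start@1 write@4
I1 mul r4: issue@2 deps=(None,None) exec_start@2 write@4
I2 add r4: issue@3 deps=(None,1) exec_start@4 write@5
I3 mul r1: issue@4 deps=(2,2) exec_start@5 write@8

Answer: 4 4 5 8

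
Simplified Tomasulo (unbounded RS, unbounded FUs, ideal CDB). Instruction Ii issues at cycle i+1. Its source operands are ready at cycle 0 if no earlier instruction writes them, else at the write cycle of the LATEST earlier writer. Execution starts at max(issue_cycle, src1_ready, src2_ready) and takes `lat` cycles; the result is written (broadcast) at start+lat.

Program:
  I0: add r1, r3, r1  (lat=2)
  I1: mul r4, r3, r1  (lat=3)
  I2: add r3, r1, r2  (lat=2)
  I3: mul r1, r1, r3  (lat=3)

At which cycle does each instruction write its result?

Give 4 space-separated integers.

Answer: 3 6 5 8

Derivation:
I0 add r1: issue@1 deps=(None,None) exec_start@1 write@3
I1 mul r4: issue@2 deps=(None,0) exec_start@3 write@6
I2 add r3: issue@3 deps=(0,None) exec_start@3 write@5
I3 mul r1: issue@4 deps=(0,2) exec_start@5 write@8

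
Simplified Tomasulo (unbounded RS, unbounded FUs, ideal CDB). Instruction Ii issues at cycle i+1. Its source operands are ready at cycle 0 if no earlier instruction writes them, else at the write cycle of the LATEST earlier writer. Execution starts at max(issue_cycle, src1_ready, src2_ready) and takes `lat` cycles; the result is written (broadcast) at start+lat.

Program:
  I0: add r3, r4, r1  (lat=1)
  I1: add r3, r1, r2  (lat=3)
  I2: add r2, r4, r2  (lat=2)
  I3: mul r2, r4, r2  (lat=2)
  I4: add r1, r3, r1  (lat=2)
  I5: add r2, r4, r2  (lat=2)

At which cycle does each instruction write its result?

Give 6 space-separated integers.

Answer: 2 5 5 7 7 9

Derivation:
I0 add r3: issue@1 deps=(None,None) exec_start@1 write@2
I1 add r3: issue@2 deps=(None,None) exec_start@2 write@5
I2 add r2: issue@3 deps=(None,None) exec_start@3 write@5
I3 mul r2: issue@4 deps=(None,2) exec_start@5 write@7
I4 add r1: issue@5 deps=(1,None) exec_start@5 write@7
I5 add r2: issue@6 deps=(None,3) exec_start@7 write@9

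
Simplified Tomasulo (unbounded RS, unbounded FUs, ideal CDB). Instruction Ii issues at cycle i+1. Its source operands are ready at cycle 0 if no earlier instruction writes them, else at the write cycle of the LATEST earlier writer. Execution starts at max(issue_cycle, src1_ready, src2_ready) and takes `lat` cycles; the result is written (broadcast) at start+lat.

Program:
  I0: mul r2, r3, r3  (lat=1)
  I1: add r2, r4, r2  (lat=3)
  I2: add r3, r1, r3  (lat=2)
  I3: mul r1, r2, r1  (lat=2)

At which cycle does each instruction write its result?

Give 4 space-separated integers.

I0 mul r2: issue@1 deps=(None,None) exec_start@1 write@2
I1 add r2: issue@2 deps=(None,0) exec_start@2 write@5
I2 add r3: issue@3 deps=(None,None) exec_start@3 write@5
I3 mul r1: issue@4 deps=(1,None) exec_start@5 write@7

Answer: 2 5 5 7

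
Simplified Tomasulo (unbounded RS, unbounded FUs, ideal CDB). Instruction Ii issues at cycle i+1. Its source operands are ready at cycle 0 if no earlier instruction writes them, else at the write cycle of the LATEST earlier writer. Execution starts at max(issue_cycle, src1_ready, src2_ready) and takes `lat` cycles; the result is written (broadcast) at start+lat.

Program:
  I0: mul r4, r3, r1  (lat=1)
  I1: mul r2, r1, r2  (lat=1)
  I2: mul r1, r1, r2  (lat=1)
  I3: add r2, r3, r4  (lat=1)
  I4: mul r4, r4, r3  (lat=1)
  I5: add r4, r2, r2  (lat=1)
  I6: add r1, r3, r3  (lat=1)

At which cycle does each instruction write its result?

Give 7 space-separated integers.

Answer: 2 3 4 5 6 7 8

Derivation:
I0 mul r4: issue@1 deps=(None,None) exec_start@1 write@2
I1 mul r2: issue@2 deps=(None,None) exec_start@2 write@3
I2 mul r1: issue@3 deps=(None,1) exec_start@3 write@4
I3 add r2: issue@4 deps=(None,0) exec_start@4 write@5
I4 mul r4: issue@5 deps=(0,None) exec_start@5 write@6
I5 add r4: issue@6 deps=(3,3) exec_start@6 write@7
I6 add r1: issue@7 deps=(None,None) exec_start@7 write@8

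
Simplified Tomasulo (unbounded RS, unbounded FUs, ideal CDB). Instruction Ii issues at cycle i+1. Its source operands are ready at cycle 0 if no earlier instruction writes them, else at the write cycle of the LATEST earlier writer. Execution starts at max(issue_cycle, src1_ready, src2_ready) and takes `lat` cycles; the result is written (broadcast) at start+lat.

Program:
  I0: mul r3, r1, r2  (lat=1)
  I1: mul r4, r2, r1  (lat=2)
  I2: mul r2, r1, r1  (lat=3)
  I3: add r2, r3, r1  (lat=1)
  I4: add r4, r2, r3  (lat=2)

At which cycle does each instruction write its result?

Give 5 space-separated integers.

Answer: 2 4 6 5 7

Derivation:
I0 mul r3: issue@1 deps=(None,None) exec_start@1 write@2
I1 mul r4: issue@2 deps=(None,None) exec_start@2 write@4
I2 mul r2: issue@3 deps=(None,None) exec_start@3 write@6
I3 add r2: issue@4 deps=(0,None) exec_start@4 write@5
I4 add r4: issue@5 deps=(3,0) exec_start@5 write@7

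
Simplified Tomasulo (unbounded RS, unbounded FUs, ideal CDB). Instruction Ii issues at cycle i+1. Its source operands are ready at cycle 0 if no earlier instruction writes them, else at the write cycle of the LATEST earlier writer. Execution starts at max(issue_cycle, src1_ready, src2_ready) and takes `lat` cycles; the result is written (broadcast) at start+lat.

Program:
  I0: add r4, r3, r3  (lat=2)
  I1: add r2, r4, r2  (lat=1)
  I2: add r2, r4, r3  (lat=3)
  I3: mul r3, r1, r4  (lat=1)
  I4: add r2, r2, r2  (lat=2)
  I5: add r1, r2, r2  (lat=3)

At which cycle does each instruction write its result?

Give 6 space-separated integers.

I0 add r4: issue@1 deps=(None,None) exec_start@1 write@3
I1 add r2: issue@2 deps=(0,None) exec_start@3 write@4
I2 add r2: issue@3 deps=(0,None) exec_start@3 write@6
I3 mul r3: issue@4 deps=(None,0) exec_start@4 write@5
I4 add r2: issue@5 deps=(2,2) exec_start@6 write@8
I5 add r1: issue@6 deps=(4,4) exec_start@8 write@11

Answer: 3 4 6 5 8 11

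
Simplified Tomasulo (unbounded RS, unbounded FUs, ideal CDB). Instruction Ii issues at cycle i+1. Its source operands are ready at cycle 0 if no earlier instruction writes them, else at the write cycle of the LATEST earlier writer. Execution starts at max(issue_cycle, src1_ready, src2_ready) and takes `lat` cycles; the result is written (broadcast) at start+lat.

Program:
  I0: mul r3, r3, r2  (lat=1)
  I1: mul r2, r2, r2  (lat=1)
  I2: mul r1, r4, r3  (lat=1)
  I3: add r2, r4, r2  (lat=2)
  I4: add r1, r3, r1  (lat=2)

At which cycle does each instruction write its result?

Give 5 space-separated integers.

I0 mul r3: issue@1 deps=(None,None) exec_start@1 write@2
I1 mul r2: issue@2 deps=(None,None) exec_start@2 write@3
I2 mul r1: issue@3 deps=(None,0) exec_start@3 write@4
I3 add r2: issue@4 deps=(None,1) exec_start@4 write@6
I4 add r1: issue@5 deps=(0,2) exec_start@5 write@7

Answer: 2 3 4 6 7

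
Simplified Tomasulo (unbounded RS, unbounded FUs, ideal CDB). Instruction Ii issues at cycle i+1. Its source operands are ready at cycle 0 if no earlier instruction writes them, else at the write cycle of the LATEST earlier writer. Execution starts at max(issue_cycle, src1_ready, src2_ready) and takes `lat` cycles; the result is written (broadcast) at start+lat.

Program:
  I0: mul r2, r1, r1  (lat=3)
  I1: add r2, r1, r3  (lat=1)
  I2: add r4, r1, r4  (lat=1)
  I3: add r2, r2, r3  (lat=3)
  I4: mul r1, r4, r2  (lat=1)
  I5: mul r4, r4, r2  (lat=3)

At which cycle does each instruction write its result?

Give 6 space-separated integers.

Answer: 4 3 4 7 8 10

Derivation:
I0 mul r2: issue@1 deps=(None,None) exec_start@1 write@4
I1 add r2: issue@2 deps=(None,None) exec_start@2 write@3
I2 add r4: issue@3 deps=(None,None) exec_start@3 write@4
I3 add r2: issue@4 deps=(1,None) exec_start@4 write@7
I4 mul r1: issue@5 deps=(2,3) exec_start@7 write@8
I5 mul r4: issue@6 deps=(2,3) exec_start@7 write@10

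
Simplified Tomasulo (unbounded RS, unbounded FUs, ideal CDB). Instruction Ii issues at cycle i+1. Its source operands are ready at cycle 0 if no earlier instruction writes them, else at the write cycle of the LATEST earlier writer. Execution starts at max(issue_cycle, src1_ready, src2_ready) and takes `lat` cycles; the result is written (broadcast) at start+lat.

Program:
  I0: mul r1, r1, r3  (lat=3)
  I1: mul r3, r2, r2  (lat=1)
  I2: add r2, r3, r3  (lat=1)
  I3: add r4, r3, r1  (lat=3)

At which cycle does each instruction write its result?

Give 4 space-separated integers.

I0 mul r1: issue@1 deps=(None,None) exec_start@1 write@4
I1 mul r3: issue@2 deps=(None,None) exec_start@2 write@3
I2 add r2: issue@3 deps=(1,1) exec_start@3 write@4
I3 add r4: issue@4 deps=(1,0) exec_start@4 write@7

Answer: 4 3 4 7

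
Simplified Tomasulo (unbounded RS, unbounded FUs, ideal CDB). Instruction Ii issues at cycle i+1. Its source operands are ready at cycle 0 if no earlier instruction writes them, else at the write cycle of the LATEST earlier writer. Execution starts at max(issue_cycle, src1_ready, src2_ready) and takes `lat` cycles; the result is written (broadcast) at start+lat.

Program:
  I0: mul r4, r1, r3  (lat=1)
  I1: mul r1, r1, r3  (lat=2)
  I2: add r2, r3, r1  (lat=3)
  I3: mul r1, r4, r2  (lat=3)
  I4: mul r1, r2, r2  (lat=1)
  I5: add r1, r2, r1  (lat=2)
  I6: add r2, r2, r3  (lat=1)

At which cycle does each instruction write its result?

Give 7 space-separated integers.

Answer: 2 4 7 10 8 10 8

Derivation:
I0 mul r4: issue@1 deps=(None,None) exec_start@1 write@2
I1 mul r1: issue@2 deps=(None,None) exec_start@2 write@4
I2 add r2: issue@3 deps=(None,1) exec_start@4 write@7
I3 mul r1: issue@4 deps=(0,2) exec_start@7 write@10
I4 mul r1: issue@5 deps=(2,2) exec_start@7 write@8
I5 add r1: issue@6 deps=(2,4) exec_start@8 write@10
I6 add r2: issue@7 deps=(2,None) exec_start@7 write@8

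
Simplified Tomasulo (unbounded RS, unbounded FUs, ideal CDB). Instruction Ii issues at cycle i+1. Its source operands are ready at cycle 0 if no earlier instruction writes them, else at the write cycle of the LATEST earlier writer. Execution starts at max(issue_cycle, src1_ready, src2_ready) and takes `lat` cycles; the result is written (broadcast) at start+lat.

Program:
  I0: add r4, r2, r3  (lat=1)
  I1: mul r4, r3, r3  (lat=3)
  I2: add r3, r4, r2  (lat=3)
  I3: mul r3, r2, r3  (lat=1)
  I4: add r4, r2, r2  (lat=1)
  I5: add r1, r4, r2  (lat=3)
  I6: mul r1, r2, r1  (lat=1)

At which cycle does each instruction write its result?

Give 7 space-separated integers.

I0 add r4: issue@1 deps=(None,None) exec_start@1 write@2
I1 mul r4: issue@2 deps=(None,None) exec_start@2 write@5
I2 add r3: issue@3 deps=(1,None) exec_start@5 write@8
I3 mul r3: issue@4 deps=(None,2) exec_start@8 write@9
I4 add r4: issue@5 deps=(None,None) exec_start@5 write@6
I5 add r1: issue@6 deps=(4,None) exec_start@6 write@9
I6 mul r1: issue@7 deps=(None,5) exec_start@9 write@10

Answer: 2 5 8 9 6 9 10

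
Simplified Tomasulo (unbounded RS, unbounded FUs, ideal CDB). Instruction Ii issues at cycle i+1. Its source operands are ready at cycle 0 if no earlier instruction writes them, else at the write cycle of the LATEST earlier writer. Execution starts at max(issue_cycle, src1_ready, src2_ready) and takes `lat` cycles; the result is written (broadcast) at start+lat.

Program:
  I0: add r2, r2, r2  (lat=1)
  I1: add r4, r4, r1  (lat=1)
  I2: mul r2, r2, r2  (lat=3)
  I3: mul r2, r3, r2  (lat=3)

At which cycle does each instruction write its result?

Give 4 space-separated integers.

Answer: 2 3 6 9

Derivation:
I0 add r2: issue@1 deps=(None,None) exec_start@1 write@2
I1 add r4: issue@2 deps=(None,None) exec_start@2 write@3
I2 mul r2: issue@3 deps=(0,0) exec_start@3 write@6
I3 mul r2: issue@4 deps=(None,2) exec_start@6 write@9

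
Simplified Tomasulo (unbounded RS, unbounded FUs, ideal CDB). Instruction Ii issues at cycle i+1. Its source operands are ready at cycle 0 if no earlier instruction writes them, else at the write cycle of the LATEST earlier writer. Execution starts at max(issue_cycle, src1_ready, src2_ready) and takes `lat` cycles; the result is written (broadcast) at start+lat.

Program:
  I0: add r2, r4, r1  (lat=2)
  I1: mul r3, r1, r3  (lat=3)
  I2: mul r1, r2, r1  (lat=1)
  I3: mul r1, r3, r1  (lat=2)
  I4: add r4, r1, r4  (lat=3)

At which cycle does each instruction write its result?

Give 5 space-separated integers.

Answer: 3 5 4 7 10

Derivation:
I0 add r2: issue@1 deps=(None,None) exec_start@1 write@3
I1 mul r3: issue@2 deps=(None,None) exec_start@2 write@5
I2 mul r1: issue@3 deps=(0,None) exec_start@3 write@4
I3 mul r1: issue@4 deps=(1,2) exec_start@5 write@7
I4 add r4: issue@5 deps=(3,None) exec_start@7 write@10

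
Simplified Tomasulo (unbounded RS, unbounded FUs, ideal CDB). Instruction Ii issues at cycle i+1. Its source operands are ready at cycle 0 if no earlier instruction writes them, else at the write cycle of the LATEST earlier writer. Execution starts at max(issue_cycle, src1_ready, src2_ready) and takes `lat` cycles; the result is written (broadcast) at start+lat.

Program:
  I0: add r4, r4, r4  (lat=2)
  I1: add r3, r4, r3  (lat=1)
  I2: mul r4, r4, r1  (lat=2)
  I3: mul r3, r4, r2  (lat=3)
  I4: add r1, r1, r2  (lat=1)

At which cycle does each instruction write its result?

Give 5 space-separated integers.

I0 add r4: issue@1 deps=(None,None) exec_start@1 write@3
I1 add r3: issue@2 deps=(0,None) exec_start@3 write@4
I2 mul r4: issue@3 deps=(0,None) exec_start@3 write@5
I3 mul r3: issue@4 deps=(2,None) exec_start@5 write@8
I4 add r1: issue@5 deps=(None,None) exec_start@5 write@6

Answer: 3 4 5 8 6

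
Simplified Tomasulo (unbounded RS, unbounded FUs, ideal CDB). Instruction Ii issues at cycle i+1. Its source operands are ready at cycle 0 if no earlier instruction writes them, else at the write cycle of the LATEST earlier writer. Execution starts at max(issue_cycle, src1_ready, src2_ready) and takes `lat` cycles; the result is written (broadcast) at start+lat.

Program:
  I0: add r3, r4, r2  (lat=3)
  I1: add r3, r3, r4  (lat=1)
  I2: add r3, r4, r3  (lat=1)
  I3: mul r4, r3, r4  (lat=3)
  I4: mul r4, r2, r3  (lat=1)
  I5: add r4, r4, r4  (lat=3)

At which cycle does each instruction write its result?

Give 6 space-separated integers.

I0 add r3: issue@1 deps=(None,None) exec_start@1 write@4
I1 add r3: issue@2 deps=(0,None) exec_start@4 write@5
I2 add r3: issue@3 deps=(None,1) exec_start@5 write@6
I3 mul r4: issue@4 deps=(2,None) exec_start@6 write@9
I4 mul r4: issue@5 deps=(None,2) exec_start@6 write@7
I5 add r4: issue@6 deps=(4,4) exec_start@7 write@10

Answer: 4 5 6 9 7 10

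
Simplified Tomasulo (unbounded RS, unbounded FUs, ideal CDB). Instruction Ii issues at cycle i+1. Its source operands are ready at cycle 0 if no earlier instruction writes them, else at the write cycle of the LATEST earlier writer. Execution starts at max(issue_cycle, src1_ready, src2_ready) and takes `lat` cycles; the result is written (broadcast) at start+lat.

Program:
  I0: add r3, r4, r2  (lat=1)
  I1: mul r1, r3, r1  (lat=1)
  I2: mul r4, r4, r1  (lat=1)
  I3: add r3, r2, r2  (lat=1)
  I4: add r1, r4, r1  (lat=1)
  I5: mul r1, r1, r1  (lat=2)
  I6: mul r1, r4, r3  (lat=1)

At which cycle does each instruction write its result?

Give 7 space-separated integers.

Answer: 2 3 4 5 6 8 8

Derivation:
I0 add r3: issue@1 deps=(None,None) exec_start@1 write@2
I1 mul r1: issue@2 deps=(0,None) exec_start@2 write@3
I2 mul r4: issue@3 deps=(None,1) exec_start@3 write@4
I3 add r3: issue@4 deps=(None,None) exec_start@4 write@5
I4 add r1: issue@5 deps=(2,1) exec_start@5 write@6
I5 mul r1: issue@6 deps=(4,4) exec_start@6 write@8
I6 mul r1: issue@7 deps=(2,3) exec_start@7 write@8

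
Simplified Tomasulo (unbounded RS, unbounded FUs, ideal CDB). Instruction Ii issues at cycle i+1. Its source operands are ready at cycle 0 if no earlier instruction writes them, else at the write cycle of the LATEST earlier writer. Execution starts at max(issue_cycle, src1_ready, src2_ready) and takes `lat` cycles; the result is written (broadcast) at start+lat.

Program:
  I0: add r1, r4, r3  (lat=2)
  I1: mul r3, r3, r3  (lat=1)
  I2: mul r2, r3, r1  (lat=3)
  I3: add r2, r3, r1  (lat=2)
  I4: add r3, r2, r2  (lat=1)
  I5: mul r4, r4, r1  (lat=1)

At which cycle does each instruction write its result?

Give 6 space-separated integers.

Answer: 3 3 6 6 7 7

Derivation:
I0 add r1: issue@1 deps=(None,None) exec_start@1 write@3
I1 mul r3: issue@2 deps=(None,None) exec_start@2 write@3
I2 mul r2: issue@3 deps=(1,0) exec_start@3 write@6
I3 add r2: issue@4 deps=(1,0) exec_start@4 write@6
I4 add r3: issue@5 deps=(3,3) exec_start@6 write@7
I5 mul r4: issue@6 deps=(None,0) exec_start@6 write@7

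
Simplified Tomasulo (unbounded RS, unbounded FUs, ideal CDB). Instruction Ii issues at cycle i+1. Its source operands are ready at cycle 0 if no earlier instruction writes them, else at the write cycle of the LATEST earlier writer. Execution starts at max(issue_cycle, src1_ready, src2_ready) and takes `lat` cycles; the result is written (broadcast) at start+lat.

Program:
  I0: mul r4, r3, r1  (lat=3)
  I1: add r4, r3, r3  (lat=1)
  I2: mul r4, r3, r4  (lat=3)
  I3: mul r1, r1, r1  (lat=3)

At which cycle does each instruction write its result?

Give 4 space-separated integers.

Answer: 4 3 6 7

Derivation:
I0 mul r4: issue@1 deps=(None,None) exec_start@1 write@4
I1 add r4: issue@2 deps=(None,None) exec_start@2 write@3
I2 mul r4: issue@3 deps=(None,1) exec_start@3 write@6
I3 mul r1: issue@4 deps=(None,None) exec_start@4 write@7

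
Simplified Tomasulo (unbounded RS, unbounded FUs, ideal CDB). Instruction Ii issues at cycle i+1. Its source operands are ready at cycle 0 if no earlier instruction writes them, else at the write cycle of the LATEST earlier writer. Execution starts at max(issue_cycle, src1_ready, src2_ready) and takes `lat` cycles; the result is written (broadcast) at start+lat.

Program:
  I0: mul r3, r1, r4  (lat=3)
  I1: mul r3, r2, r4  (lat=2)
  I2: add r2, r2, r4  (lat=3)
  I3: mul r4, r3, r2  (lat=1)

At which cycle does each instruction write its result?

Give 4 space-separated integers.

Answer: 4 4 6 7

Derivation:
I0 mul r3: issue@1 deps=(None,None) exec_start@1 write@4
I1 mul r3: issue@2 deps=(None,None) exec_start@2 write@4
I2 add r2: issue@3 deps=(None,None) exec_start@3 write@6
I3 mul r4: issue@4 deps=(1,2) exec_start@6 write@7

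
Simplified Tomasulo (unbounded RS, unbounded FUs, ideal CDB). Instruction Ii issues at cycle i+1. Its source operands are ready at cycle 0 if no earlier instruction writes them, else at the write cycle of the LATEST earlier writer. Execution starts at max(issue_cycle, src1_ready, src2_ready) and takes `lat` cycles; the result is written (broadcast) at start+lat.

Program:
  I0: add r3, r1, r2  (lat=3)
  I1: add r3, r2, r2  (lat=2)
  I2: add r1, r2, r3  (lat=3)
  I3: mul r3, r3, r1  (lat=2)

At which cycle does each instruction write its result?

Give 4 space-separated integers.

Answer: 4 4 7 9

Derivation:
I0 add r3: issue@1 deps=(None,None) exec_start@1 write@4
I1 add r3: issue@2 deps=(None,None) exec_start@2 write@4
I2 add r1: issue@3 deps=(None,1) exec_start@4 write@7
I3 mul r3: issue@4 deps=(1,2) exec_start@7 write@9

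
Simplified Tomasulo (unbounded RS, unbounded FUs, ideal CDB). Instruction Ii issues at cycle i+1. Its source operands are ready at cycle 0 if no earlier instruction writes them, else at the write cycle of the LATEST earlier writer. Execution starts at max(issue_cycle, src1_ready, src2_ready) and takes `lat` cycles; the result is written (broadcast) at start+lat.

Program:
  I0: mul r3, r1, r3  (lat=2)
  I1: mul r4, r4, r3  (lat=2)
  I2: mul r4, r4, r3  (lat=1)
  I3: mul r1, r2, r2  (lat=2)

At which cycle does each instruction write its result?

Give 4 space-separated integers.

I0 mul r3: issue@1 deps=(None,None) exec_start@1 write@3
I1 mul r4: issue@2 deps=(None,0) exec_start@3 write@5
I2 mul r4: issue@3 deps=(1,0) exec_start@5 write@6
I3 mul r1: issue@4 deps=(None,None) exec_start@4 write@6

Answer: 3 5 6 6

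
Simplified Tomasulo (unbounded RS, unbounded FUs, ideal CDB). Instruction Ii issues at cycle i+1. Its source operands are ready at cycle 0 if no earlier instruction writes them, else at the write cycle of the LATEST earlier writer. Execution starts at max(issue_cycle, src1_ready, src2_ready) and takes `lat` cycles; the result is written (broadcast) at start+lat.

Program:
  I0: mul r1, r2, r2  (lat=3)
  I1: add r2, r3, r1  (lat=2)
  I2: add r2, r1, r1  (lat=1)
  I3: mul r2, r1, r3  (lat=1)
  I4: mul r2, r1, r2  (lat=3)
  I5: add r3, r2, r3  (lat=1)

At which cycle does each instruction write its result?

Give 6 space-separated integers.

I0 mul r1: issue@1 deps=(None,None) exec_start@1 write@4
I1 add r2: issue@2 deps=(None,0) exec_start@4 write@6
I2 add r2: issue@3 deps=(0,0) exec_start@4 write@5
I3 mul r2: issue@4 deps=(0,None) exec_start@4 write@5
I4 mul r2: issue@5 deps=(0,3) exec_start@5 write@8
I5 add r3: issue@6 deps=(4,None) exec_start@8 write@9

Answer: 4 6 5 5 8 9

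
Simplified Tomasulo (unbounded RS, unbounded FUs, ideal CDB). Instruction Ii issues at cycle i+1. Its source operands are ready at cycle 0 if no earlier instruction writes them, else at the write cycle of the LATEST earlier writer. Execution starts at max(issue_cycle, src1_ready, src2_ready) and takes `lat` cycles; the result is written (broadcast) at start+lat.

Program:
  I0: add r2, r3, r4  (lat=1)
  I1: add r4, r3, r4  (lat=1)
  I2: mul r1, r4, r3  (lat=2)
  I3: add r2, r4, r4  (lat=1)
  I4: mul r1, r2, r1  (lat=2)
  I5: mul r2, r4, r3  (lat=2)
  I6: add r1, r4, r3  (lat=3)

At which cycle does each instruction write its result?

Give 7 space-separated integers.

I0 add r2: issue@1 deps=(None,None) exec_start@1 write@2
I1 add r4: issue@2 deps=(None,None) exec_start@2 write@3
I2 mul r1: issue@3 deps=(1,None) exec_start@3 write@5
I3 add r2: issue@4 deps=(1,1) exec_start@4 write@5
I4 mul r1: issue@5 deps=(3,2) exec_start@5 write@7
I5 mul r2: issue@6 deps=(1,None) exec_start@6 write@8
I6 add r1: issue@7 deps=(1,None) exec_start@7 write@10

Answer: 2 3 5 5 7 8 10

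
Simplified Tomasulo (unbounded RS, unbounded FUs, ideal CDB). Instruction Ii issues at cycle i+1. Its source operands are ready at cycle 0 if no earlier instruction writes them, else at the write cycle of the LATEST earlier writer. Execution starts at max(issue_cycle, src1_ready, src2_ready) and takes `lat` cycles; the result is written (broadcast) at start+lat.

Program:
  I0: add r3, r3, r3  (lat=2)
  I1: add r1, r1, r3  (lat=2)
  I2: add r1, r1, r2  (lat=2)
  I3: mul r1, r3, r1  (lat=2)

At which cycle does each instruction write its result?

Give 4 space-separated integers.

I0 add r3: issue@1 deps=(None,None) exec_start@1 write@3
I1 add r1: issue@2 deps=(None,0) exec_start@3 write@5
I2 add r1: issue@3 deps=(1,None) exec_start@5 write@7
I3 mul r1: issue@4 deps=(0,2) exec_start@7 write@9

Answer: 3 5 7 9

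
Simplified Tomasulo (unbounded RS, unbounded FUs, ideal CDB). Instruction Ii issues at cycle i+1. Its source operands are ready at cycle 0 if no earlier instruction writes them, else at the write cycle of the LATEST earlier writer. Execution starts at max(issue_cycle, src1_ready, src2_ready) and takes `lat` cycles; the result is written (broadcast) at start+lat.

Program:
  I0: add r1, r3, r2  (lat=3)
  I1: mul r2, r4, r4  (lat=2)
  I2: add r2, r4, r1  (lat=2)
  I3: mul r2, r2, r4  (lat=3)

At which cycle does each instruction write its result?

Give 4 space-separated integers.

Answer: 4 4 6 9

Derivation:
I0 add r1: issue@1 deps=(None,None) exec_start@1 write@4
I1 mul r2: issue@2 deps=(None,None) exec_start@2 write@4
I2 add r2: issue@3 deps=(None,0) exec_start@4 write@6
I3 mul r2: issue@4 deps=(2,None) exec_start@6 write@9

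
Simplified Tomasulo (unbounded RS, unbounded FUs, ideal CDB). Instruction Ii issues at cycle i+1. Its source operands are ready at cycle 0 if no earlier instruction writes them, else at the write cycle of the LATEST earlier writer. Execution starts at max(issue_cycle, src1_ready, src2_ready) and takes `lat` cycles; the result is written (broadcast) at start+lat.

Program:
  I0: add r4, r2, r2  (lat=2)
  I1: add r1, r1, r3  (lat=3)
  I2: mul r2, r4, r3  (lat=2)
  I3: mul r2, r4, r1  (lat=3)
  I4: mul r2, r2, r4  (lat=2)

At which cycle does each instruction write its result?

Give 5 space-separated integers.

Answer: 3 5 5 8 10

Derivation:
I0 add r4: issue@1 deps=(None,None) exec_start@1 write@3
I1 add r1: issue@2 deps=(None,None) exec_start@2 write@5
I2 mul r2: issue@3 deps=(0,None) exec_start@3 write@5
I3 mul r2: issue@4 deps=(0,1) exec_start@5 write@8
I4 mul r2: issue@5 deps=(3,0) exec_start@8 write@10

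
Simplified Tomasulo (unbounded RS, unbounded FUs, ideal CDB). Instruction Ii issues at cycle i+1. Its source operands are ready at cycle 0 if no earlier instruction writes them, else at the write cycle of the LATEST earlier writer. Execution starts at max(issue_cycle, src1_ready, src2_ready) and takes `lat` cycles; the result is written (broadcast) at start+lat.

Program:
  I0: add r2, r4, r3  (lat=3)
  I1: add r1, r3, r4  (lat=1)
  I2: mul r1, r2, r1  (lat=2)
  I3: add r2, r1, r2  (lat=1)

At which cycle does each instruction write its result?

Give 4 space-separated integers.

Answer: 4 3 6 7

Derivation:
I0 add r2: issue@1 deps=(None,None) exec_start@1 write@4
I1 add r1: issue@2 deps=(None,None) exec_start@2 write@3
I2 mul r1: issue@3 deps=(0,1) exec_start@4 write@6
I3 add r2: issue@4 deps=(2,0) exec_start@6 write@7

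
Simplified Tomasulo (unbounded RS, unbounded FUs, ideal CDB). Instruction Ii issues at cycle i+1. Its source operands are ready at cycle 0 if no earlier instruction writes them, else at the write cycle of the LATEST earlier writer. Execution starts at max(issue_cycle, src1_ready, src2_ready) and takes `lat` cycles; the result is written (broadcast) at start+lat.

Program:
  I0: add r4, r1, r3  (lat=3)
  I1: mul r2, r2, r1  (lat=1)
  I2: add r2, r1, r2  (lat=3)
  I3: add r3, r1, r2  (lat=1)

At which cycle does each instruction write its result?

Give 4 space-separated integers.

Answer: 4 3 6 7

Derivation:
I0 add r4: issue@1 deps=(None,None) exec_start@1 write@4
I1 mul r2: issue@2 deps=(None,None) exec_start@2 write@3
I2 add r2: issue@3 deps=(None,1) exec_start@3 write@6
I3 add r3: issue@4 deps=(None,2) exec_start@6 write@7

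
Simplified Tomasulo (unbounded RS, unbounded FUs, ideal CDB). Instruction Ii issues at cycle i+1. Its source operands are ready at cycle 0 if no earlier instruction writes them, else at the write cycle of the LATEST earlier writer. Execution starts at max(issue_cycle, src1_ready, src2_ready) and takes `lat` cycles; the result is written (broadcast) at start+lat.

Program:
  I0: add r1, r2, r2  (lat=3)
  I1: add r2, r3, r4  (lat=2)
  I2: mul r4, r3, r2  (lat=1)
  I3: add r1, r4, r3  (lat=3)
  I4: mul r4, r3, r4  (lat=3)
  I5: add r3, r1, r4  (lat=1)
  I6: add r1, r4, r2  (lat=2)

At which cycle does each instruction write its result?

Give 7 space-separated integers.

Answer: 4 4 5 8 8 9 10

Derivation:
I0 add r1: issue@1 deps=(None,None) exec_start@1 write@4
I1 add r2: issue@2 deps=(None,None) exec_start@2 write@4
I2 mul r4: issue@3 deps=(None,1) exec_start@4 write@5
I3 add r1: issue@4 deps=(2,None) exec_start@5 write@8
I4 mul r4: issue@5 deps=(None,2) exec_start@5 write@8
I5 add r3: issue@6 deps=(3,4) exec_start@8 write@9
I6 add r1: issue@7 deps=(4,1) exec_start@8 write@10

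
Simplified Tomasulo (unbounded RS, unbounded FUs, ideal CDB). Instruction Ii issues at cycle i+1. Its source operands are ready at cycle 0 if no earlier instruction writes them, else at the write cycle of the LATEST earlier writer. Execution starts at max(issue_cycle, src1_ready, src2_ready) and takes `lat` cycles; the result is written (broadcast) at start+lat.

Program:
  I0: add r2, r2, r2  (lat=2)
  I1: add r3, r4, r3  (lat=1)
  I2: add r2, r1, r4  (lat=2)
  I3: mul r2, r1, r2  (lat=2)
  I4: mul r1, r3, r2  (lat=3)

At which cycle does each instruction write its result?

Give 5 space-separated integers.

Answer: 3 3 5 7 10

Derivation:
I0 add r2: issue@1 deps=(None,None) exec_start@1 write@3
I1 add r3: issue@2 deps=(None,None) exec_start@2 write@3
I2 add r2: issue@3 deps=(None,None) exec_start@3 write@5
I3 mul r2: issue@4 deps=(None,2) exec_start@5 write@7
I4 mul r1: issue@5 deps=(1,3) exec_start@7 write@10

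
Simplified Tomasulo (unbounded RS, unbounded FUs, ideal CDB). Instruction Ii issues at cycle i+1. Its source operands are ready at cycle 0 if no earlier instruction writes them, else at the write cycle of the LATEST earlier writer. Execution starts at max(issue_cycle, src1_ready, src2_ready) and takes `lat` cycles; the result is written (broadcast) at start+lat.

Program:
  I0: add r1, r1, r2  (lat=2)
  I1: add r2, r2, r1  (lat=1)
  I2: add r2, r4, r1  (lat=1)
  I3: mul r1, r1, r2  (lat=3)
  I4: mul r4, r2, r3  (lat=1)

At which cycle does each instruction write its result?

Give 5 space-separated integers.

Answer: 3 4 4 7 6

Derivation:
I0 add r1: issue@1 deps=(None,None) exec_start@1 write@3
I1 add r2: issue@2 deps=(None,0) exec_start@3 write@4
I2 add r2: issue@3 deps=(None,0) exec_start@3 write@4
I3 mul r1: issue@4 deps=(0,2) exec_start@4 write@7
I4 mul r4: issue@5 deps=(2,None) exec_start@5 write@6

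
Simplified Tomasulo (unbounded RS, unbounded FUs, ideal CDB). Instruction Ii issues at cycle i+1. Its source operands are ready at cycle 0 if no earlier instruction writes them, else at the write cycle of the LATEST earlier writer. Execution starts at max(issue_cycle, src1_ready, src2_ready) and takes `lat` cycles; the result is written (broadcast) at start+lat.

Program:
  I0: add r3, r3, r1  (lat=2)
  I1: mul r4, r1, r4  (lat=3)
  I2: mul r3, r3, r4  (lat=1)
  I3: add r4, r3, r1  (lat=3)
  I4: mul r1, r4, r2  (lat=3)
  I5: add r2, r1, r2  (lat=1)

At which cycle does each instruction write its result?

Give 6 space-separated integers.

I0 add r3: issue@1 deps=(None,None) exec_start@1 write@3
I1 mul r4: issue@2 deps=(None,None) exec_start@2 write@5
I2 mul r3: issue@3 deps=(0,1) exec_start@5 write@6
I3 add r4: issue@4 deps=(2,None) exec_start@6 write@9
I4 mul r1: issue@5 deps=(3,None) exec_start@9 write@12
I5 add r2: issue@6 deps=(4,None) exec_start@12 write@13

Answer: 3 5 6 9 12 13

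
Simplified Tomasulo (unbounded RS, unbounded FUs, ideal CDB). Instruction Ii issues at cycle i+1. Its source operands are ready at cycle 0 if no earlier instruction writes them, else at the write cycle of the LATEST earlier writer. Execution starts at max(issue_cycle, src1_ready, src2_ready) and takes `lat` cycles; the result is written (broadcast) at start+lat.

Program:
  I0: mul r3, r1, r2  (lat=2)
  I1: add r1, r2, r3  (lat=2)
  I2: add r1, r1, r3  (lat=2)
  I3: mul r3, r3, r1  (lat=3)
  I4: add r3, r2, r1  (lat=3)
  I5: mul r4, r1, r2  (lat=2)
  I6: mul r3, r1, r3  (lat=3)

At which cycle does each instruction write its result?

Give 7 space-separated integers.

I0 mul r3: issue@1 deps=(None,None) exec_start@1 write@3
I1 add r1: issue@2 deps=(None,0) exec_start@3 write@5
I2 add r1: issue@3 deps=(1,0) exec_start@5 write@7
I3 mul r3: issue@4 deps=(0,2) exec_start@7 write@10
I4 add r3: issue@5 deps=(None,2) exec_start@7 write@10
I5 mul r4: issue@6 deps=(2,None) exec_start@7 write@9
I6 mul r3: issue@7 deps=(2,4) exec_start@10 write@13

Answer: 3 5 7 10 10 9 13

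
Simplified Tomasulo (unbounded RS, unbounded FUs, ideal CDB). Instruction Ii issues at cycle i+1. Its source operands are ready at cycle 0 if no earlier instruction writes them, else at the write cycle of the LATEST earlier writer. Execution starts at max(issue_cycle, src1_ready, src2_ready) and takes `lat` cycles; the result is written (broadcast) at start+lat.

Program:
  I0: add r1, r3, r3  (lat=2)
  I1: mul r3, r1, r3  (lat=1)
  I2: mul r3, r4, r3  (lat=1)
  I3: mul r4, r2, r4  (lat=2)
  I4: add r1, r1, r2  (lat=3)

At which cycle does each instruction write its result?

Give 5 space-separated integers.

I0 add r1: issue@1 deps=(None,None) exec_start@1 write@3
I1 mul r3: issue@2 deps=(0,None) exec_start@3 write@4
I2 mul r3: issue@3 deps=(None,1) exec_start@4 write@5
I3 mul r4: issue@4 deps=(None,None) exec_start@4 write@6
I4 add r1: issue@5 deps=(0,None) exec_start@5 write@8

Answer: 3 4 5 6 8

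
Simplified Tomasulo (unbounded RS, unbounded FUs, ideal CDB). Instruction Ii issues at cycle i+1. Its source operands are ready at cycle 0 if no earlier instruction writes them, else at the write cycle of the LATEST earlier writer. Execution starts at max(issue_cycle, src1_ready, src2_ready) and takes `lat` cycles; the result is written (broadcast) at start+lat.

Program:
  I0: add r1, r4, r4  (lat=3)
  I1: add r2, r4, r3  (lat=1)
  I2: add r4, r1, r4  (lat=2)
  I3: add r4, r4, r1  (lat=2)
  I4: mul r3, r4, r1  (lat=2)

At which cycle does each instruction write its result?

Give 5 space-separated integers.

I0 add r1: issue@1 deps=(None,None) exec_start@1 write@4
I1 add r2: issue@2 deps=(None,None) exec_start@2 write@3
I2 add r4: issue@3 deps=(0,None) exec_start@4 write@6
I3 add r4: issue@4 deps=(2,0) exec_start@6 write@8
I4 mul r3: issue@5 deps=(3,0) exec_start@8 write@10

Answer: 4 3 6 8 10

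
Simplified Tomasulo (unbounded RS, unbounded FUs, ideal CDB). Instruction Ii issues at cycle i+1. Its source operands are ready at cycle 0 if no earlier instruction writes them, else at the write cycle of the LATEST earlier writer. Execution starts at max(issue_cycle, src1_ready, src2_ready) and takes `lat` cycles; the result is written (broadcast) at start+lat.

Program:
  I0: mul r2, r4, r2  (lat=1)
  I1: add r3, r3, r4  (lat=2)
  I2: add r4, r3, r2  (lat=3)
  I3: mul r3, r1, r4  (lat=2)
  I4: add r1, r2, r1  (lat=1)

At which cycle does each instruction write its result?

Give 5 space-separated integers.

Answer: 2 4 7 9 6

Derivation:
I0 mul r2: issue@1 deps=(None,None) exec_start@1 write@2
I1 add r3: issue@2 deps=(None,None) exec_start@2 write@4
I2 add r4: issue@3 deps=(1,0) exec_start@4 write@7
I3 mul r3: issue@4 deps=(None,2) exec_start@7 write@9
I4 add r1: issue@5 deps=(0,None) exec_start@5 write@6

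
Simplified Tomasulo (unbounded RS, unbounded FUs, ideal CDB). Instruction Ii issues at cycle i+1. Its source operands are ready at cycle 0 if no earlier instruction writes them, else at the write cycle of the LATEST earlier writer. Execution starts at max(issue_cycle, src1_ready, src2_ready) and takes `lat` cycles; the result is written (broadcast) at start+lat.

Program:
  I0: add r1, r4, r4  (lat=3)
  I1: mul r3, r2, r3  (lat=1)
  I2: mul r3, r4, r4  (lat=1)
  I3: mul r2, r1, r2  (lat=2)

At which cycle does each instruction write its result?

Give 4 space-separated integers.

Answer: 4 3 4 6

Derivation:
I0 add r1: issue@1 deps=(None,None) exec_start@1 write@4
I1 mul r3: issue@2 deps=(None,None) exec_start@2 write@3
I2 mul r3: issue@3 deps=(None,None) exec_start@3 write@4
I3 mul r2: issue@4 deps=(0,None) exec_start@4 write@6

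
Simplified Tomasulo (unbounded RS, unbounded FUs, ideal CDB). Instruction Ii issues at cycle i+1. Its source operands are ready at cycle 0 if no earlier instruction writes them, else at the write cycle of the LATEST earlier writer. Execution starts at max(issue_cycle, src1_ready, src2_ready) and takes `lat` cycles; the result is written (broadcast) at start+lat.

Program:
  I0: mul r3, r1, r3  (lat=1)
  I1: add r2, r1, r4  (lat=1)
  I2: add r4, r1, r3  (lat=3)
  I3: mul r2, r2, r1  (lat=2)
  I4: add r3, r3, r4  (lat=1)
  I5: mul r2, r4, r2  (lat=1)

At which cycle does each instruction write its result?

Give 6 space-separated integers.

I0 mul r3: issue@1 deps=(None,None) exec_start@1 write@2
I1 add r2: issue@2 deps=(None,None) exec_start@2 write@3
I2 add r4: issue@3 deps=(None,0) exec_start@3 write@6
I3 mul r2: issue@4 deps=(1,None) exec_start@4 write@6
I4 add r3: issue@5 deps=(0,2) exec_start@6 write@7
I5 mul r2: issue@6 deps=(2,3) exec_start@6 write@7

Answer: 2 3 6 6 7 7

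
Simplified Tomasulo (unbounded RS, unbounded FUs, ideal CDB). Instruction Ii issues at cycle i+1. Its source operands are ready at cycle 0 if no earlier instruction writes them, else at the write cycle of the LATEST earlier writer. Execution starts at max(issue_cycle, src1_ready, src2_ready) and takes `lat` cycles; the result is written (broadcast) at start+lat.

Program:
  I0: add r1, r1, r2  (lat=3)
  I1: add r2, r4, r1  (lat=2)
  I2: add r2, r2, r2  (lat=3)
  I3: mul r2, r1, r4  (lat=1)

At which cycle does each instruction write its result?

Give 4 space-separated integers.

I0 add r1: issue@1 deps=(None,None) exec_start@1 write@4
I1 add r2: issue@2 deps=(None,0) exec_start@4 write@6
I2 add r2: issue@3 deps=(1,1) exec_start@6 write@9
I3 mul r2: issue@4 deps=(0,None) exec_start@4 write@5

Answer: 4 6 9 5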